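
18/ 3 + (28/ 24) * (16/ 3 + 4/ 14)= 113/ 9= 12.56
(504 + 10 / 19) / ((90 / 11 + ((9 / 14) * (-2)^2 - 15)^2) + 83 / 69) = 178256463 / 57892031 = 3.08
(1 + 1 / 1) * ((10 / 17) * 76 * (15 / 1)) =22800 / 17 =1341.18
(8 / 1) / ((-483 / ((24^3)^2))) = -509607936 / 161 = -3165266.68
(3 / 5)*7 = 21 / 5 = 4.20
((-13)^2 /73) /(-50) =-169 /3650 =-0.05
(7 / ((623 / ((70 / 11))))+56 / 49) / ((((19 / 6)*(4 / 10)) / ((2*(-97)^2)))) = 123634260 / 6853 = 18040.90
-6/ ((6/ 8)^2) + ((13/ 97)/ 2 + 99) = 51449/ 582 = 88.40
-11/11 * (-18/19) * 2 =1.89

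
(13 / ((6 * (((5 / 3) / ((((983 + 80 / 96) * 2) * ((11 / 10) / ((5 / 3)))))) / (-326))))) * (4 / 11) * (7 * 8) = -1400947184 / 125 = -11207577.47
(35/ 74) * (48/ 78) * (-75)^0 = 140/ 481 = 0.29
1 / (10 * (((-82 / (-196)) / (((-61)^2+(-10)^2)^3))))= 2733551076389 / 205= 13334395494.58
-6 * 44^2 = -11616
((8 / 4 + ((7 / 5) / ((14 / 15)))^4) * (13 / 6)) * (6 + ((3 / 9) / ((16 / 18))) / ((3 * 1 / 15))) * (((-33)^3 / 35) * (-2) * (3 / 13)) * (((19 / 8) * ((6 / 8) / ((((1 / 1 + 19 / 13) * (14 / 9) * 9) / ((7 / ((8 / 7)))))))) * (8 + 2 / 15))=3854673523701 / 26214400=147044.13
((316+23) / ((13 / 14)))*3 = 14238 / 13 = 1095.23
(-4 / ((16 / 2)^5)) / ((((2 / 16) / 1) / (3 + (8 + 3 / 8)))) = -91 / 8192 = -0.01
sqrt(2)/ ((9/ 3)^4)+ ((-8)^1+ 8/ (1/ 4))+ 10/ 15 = sqrt(2)/ 81+ 74/ 3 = 24.68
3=3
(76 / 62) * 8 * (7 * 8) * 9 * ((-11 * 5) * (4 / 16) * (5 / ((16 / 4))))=-2633400 / 31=-84948.39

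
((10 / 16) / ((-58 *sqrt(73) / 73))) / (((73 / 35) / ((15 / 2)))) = -2625 *sqrt(73) / 67744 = -0.33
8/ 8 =1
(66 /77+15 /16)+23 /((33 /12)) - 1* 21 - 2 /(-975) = -13020611 /1201200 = -10.84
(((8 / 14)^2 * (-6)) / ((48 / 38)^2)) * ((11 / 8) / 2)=-3971 / 4704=-0.84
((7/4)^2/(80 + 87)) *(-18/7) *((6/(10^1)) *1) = -189/6680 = -0.03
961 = 961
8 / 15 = 0.53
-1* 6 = -6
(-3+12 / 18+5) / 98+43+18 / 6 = 6766 / 147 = 46.03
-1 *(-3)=3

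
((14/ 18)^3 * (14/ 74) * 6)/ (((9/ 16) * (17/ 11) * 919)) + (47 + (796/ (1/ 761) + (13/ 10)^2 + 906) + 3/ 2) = 76700405711102803/ 126419753700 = 606712.19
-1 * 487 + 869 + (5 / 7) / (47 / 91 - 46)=381.98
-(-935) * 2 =1870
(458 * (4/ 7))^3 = 6148602368/ 343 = 17925954.43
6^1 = 6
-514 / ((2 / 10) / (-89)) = 228730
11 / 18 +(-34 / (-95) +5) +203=357337 / 1710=208.97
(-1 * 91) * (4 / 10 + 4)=-2002 / 5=-400.40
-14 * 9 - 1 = -127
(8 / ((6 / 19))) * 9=228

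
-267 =-267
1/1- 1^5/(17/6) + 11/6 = 253/102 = 2.48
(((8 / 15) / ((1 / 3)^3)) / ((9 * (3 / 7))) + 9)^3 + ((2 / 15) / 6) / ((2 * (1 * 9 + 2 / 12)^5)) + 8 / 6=140363415251789 / 67943390625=2065.89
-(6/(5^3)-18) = 2244/125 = 17.95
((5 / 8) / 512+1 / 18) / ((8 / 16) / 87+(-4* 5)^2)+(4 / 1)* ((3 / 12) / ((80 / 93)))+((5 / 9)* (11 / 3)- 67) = -175389675341 / 2749040640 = -63.80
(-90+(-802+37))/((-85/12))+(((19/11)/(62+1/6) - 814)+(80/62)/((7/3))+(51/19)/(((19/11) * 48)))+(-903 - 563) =-2158.68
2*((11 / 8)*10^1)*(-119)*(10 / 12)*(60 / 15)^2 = -130900 / 3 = -43633.33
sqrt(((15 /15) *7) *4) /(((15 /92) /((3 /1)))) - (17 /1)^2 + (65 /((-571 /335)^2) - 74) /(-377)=-35506312664 /122917457 + 184 *sqrt(7) /5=-191.50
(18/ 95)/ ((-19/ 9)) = -162/ 1805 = -0.09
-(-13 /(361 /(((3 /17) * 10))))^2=-152100 /37662769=-0.00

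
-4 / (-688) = 1 / 172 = 0.01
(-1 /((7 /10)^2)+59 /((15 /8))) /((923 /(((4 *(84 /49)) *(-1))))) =-346048 /1582945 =-0.22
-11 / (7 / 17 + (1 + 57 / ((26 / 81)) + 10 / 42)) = -102102 / 1663583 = -0.06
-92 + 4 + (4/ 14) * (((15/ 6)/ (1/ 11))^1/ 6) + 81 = -239/ 42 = -5.69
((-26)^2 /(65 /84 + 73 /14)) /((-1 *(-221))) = 4368 /8551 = 0.51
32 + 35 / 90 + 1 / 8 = 32.51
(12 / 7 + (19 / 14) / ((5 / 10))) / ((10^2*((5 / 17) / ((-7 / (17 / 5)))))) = -31 / 100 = -0.31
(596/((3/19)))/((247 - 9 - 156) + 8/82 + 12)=232142/5787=40.11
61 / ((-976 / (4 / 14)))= -1 / 56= -0.02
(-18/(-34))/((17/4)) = 36/289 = 0.12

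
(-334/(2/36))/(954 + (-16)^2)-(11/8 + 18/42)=-229441/33880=-6.77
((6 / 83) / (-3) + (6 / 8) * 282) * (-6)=-105315 / 83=-1268.86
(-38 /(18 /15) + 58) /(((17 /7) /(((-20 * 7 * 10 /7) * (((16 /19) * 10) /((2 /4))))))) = -35392000 /969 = -36524.25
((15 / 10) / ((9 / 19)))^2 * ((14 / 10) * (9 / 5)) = 2527 / 100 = 25.27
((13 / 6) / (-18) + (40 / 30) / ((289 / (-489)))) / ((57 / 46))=-1705979 / 889542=-1.92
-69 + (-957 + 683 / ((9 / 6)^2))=-6502 / 9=-722.44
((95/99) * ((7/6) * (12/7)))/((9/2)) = 380/891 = 0.43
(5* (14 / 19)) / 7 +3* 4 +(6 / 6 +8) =409 / 19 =21.53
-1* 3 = -3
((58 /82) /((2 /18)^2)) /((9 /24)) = 152.78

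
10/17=0.59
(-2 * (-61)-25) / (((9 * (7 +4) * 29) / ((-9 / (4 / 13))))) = -1261 / 1276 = -0.99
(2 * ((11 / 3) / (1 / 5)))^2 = 12100 / 9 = 1344.44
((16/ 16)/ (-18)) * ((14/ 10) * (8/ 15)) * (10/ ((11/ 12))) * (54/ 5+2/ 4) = -12656/ 2475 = -5.11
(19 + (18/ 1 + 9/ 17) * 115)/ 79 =36548/ 1343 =27.21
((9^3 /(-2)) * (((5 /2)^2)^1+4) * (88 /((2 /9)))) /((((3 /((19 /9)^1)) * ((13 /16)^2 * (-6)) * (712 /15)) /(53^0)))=83290680 /15041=5537.58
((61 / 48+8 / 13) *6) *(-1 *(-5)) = 5885 / 104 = 56.59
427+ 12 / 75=10679 / 25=427.16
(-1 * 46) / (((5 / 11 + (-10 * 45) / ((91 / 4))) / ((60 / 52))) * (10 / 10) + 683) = -5313 / 76952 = -0.07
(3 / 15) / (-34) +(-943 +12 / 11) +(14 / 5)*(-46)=-2002237 / 1870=-1070.71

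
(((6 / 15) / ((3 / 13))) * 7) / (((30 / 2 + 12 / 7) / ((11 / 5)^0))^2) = 0.04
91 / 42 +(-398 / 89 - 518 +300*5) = 523157 / 534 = 979.69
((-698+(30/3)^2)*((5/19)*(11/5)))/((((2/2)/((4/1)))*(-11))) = 2392/19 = 125.89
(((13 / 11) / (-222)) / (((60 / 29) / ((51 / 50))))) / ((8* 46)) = -6409 / 898656000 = -0.00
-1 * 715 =-715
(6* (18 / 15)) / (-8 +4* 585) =0.00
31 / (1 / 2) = 62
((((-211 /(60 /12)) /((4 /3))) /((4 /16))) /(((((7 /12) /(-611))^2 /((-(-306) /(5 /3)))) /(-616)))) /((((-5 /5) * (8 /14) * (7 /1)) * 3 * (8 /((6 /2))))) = -490891993696.59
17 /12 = 1.42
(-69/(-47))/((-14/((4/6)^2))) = -46/987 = -0.05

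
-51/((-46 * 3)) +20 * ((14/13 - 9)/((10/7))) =-66111/598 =-110.55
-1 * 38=-38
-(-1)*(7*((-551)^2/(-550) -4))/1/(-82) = 2140607/45100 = 47.46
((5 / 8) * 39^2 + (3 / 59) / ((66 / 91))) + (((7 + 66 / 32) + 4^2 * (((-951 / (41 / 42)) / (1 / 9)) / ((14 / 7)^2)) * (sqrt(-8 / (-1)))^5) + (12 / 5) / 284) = 3538004817 / 3686320 - 184052736 * sqrt(2) / 41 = -6347573.78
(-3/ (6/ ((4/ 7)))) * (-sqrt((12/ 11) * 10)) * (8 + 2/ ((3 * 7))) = 680 * sqrt(330)/ 1617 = 7.64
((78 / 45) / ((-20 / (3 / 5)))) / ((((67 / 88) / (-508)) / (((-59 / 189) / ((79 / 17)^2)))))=-4954611376 / 9878722875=-0.50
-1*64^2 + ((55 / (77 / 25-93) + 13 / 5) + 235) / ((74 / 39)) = -3303002749 / 831760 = -3971.10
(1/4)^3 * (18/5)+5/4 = 209/160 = 1.31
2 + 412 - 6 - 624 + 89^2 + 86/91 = 701241/91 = 7705.95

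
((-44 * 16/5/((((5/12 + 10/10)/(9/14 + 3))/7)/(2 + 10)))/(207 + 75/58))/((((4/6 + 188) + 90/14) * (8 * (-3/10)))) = 5144832/16498619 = 0.31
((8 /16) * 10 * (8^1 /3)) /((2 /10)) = 200 /3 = 66.67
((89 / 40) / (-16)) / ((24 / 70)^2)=-1.18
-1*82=-82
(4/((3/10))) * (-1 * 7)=-280/3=-93.33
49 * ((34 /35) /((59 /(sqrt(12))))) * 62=29512 * sqrt(3) /295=173.28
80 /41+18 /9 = 162 /41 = 3.95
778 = 778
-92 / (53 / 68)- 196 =-16644 / 53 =-314.04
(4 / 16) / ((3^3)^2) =1 / 2916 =0.00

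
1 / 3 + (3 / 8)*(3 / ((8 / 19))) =577 / 192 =3.01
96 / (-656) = -6 / 41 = -0.15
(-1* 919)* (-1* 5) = 4595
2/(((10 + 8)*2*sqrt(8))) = sqrt(2)/72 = 0.02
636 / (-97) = -636 / 97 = -6.56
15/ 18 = 0.83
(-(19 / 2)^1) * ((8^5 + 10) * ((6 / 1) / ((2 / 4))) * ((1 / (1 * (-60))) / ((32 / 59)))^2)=-361317357 / 102400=-3528.49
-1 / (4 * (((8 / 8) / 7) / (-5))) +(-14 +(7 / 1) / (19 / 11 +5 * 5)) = -419 / 84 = -4.99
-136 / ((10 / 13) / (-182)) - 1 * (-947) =165623 / 5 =33124.60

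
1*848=848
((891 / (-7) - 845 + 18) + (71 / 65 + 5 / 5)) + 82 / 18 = -3880577 / 4095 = -947.64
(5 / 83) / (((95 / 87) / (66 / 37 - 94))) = -296844 / 58349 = -5.09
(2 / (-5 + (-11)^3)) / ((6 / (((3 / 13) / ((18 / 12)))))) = -0.00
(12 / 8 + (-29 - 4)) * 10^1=-315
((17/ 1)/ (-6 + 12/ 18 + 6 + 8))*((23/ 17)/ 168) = 23/ 1456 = 0.02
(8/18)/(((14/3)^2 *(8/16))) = 2/49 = 0.04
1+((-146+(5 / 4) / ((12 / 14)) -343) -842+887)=-10597 / 24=-441.54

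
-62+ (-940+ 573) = -429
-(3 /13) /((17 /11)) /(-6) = 11 /442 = 0.02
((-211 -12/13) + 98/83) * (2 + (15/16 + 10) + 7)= -72537729/17264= -4201.68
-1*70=-70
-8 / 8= -1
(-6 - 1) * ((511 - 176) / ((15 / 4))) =-1876 / 3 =-625.33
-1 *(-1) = 1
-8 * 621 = -4968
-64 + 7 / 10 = -633 / 10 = -63.30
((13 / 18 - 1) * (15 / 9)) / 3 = -25 / 162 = -0.15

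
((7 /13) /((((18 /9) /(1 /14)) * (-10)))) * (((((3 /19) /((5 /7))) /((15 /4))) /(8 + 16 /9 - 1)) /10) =-0.00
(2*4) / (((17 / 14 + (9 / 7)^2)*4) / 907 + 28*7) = 177772 / 4355695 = 0.04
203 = 203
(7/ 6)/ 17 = 7/ 102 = 0.07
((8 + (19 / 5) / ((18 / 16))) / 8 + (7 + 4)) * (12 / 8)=559 / 30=18.63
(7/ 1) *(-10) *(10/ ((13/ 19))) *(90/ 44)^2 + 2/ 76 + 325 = -3955.41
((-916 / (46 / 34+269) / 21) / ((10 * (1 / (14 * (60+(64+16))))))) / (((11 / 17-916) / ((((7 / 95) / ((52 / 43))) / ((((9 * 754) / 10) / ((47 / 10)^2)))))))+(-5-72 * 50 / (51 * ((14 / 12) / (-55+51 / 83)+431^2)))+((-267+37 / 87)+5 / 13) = -14895397637338561580654295001 / 54925975099996148906468100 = -271.19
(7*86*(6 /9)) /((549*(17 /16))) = 19264 /27999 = 0.69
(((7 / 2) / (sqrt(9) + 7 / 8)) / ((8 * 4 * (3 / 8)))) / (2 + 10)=7 / 1116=0.01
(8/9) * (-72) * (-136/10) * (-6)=-26112/5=-5222.40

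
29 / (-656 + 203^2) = 29 / 40553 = 0.00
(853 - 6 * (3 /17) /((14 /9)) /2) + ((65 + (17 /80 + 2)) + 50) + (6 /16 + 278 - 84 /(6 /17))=9617553 /9520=1010.25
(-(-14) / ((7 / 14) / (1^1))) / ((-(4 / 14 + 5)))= -196 / 37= -5.30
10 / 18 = 5 / 9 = 0.56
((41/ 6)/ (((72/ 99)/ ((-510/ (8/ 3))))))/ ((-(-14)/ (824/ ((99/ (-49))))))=2512685/ 48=52347.60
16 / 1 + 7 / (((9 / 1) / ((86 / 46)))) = 3613 / 207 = 17.45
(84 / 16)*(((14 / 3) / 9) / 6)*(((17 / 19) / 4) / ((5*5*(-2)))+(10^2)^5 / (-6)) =-931000000002499 / 1231200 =-756172839.51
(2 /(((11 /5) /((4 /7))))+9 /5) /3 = 893 /1155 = 0.77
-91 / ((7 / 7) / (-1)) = 91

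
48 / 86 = 24 / 43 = 0.56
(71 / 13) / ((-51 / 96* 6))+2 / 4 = -1609 / 1326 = -1.21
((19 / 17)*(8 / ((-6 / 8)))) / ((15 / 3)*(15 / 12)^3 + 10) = -38912 / 64515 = -0.60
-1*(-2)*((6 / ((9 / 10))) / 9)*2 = 80 / 27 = 2.96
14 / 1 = 14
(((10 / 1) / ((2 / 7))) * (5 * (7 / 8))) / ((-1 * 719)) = -1225 / 5752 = -0.21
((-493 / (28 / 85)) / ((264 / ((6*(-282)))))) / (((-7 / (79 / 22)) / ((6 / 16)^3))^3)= -57339978265811385 / 301962322899894272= -0.19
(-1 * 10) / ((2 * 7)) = -5 / 7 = -0.71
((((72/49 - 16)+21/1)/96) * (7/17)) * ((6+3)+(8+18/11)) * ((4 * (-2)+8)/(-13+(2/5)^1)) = 0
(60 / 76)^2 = 225 / 361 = 0.62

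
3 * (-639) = -1917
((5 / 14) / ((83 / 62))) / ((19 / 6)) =930 / 11039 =0.08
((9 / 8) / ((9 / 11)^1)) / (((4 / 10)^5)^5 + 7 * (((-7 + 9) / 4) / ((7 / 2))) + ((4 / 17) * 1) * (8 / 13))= 724494457244873046875 / 603199005186277360776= 1.20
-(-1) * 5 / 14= 5 / 14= 0.36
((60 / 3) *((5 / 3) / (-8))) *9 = -75 / 2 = -37.50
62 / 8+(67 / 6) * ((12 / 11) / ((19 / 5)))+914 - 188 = 616095 / 836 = 736.96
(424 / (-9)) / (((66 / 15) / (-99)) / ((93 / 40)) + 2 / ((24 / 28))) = -39432 / 1937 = -20.36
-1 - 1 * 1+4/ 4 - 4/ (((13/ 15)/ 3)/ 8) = -1453/ 13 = -111.77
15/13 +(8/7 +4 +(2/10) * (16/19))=55891/8645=6.47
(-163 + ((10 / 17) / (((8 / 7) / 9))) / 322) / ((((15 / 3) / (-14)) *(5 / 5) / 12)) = 10706199 / 1955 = 5476.32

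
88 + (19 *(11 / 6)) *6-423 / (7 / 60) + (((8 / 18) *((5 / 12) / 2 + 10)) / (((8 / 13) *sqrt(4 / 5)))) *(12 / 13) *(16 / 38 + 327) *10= -23301 / 7 + 7620725 *sqrt(5) / 684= 21584.24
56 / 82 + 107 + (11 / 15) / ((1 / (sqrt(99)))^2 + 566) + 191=3431037933 / 11487175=298.68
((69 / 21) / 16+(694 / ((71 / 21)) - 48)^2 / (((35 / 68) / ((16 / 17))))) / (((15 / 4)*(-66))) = -127672445059 / 698682600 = -182.73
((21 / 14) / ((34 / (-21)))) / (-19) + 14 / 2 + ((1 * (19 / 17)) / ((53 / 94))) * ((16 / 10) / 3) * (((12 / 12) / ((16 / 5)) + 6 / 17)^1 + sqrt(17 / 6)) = 9.53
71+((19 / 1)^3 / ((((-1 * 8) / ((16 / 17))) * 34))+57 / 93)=47.88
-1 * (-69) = 69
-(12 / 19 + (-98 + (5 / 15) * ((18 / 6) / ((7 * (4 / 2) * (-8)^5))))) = 848691219 / 8716288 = 97.37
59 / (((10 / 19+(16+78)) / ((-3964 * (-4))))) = 4443644 / 449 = 9896.76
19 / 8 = 2.38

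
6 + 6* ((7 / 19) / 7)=120 / 19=6.32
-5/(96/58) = -145/48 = -3.02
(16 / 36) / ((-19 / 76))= -16 / 9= -1.78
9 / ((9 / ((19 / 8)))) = 19 / 8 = 2.38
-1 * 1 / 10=-1 / 10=-0.10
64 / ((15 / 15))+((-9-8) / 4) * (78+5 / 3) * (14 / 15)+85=-15031 / 90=-167.01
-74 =-74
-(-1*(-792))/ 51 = -264/ 17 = -15.53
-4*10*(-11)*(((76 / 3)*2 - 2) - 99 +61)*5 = 70400 / 3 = 23466.67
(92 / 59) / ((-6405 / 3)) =-0.00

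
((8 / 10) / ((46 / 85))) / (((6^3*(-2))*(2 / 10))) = -85 / 4968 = -0.02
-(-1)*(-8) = -8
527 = 527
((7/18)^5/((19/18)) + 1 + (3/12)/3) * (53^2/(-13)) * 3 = -707.71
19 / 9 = 2.11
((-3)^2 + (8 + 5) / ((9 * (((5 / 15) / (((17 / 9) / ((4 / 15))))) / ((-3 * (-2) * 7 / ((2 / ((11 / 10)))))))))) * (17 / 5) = 292961 / 120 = 2441.34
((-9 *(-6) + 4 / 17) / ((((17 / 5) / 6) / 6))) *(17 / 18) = 9220 / 17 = 542.35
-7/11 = -0.64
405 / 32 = 12.66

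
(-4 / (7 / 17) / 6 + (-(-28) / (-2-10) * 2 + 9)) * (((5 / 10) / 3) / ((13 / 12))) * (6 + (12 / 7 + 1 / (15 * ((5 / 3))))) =51566 / 15925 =3.24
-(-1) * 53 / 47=53 / 47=1.13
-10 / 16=-5 / 8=-0.62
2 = 2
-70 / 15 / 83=-14 / 249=-0.06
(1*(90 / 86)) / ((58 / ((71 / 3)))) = 1065 / 2494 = 0.43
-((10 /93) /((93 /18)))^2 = -400 /923521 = -0.00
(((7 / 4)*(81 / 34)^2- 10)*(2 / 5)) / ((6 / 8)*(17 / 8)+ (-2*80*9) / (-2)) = -1252 / 33366495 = -0.00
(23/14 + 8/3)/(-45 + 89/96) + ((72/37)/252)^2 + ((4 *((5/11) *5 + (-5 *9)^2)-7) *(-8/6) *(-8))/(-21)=-115636410281884/28098151389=-4115.45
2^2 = 4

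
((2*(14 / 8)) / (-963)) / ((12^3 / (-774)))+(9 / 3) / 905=827093 / 167330880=0.00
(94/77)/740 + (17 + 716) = 733.00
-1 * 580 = -580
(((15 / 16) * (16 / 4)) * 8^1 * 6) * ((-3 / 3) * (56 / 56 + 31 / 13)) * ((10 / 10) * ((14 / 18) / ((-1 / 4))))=24640 / 13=1895.38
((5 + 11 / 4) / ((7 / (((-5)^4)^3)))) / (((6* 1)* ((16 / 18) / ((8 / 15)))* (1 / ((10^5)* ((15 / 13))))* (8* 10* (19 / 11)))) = 156097412109375 / 6916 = 22570476013.50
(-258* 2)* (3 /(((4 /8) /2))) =-6192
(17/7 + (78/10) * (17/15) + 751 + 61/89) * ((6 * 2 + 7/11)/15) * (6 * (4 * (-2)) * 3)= -79283429376/856625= -92553.25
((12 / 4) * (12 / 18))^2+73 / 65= 333 / 65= 5.12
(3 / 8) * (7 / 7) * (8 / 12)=1 / 4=0.25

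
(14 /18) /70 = 1 /90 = 0.01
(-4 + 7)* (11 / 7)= 33 / 7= 4.71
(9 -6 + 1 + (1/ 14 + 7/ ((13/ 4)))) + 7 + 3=2953/ 182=16.23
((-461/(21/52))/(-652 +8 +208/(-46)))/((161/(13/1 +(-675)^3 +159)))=-1843127391079/548163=-3362371.03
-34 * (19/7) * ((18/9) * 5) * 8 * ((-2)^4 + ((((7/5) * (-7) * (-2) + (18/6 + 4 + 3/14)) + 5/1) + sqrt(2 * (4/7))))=-17297296/49- 103360 * sqrt(14)/49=-360898.65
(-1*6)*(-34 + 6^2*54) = -11460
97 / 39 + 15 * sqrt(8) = 97 / 39 + 30 * sqrt(2) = 44.91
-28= -28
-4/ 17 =-0.24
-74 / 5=-14.80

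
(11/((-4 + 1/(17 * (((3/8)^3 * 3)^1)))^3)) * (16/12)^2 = -3191185107/7793764996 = -0.41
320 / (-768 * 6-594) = -160 / 2601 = -0.06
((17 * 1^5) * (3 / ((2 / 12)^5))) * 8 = 3172608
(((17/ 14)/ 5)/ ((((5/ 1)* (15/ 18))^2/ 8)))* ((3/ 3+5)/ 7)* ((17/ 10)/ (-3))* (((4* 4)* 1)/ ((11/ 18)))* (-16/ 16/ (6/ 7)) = 1997568/ 1203125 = 1.66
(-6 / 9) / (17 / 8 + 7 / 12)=-16 / 65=-0.25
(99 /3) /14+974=13669 /14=976.36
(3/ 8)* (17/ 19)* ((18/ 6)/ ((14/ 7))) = 153/ 304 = 0.50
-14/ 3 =-4.67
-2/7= -0.29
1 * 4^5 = 1024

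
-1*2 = -2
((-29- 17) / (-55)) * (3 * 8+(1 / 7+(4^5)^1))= 30682 / 35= 876.63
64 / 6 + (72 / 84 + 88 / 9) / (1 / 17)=12062 / 63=191.46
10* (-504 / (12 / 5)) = -2100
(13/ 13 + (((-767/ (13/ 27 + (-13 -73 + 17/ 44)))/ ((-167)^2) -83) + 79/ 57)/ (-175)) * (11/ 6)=2.69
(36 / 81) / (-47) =-4 / 423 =-0.01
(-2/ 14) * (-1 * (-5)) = -5/ 7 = -0.71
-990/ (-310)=99/ 31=3.19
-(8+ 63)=-71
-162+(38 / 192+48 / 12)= -15149 / 96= -157.80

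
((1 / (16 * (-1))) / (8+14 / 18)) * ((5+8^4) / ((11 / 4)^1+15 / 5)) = -36909 / 7268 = -5.08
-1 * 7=-7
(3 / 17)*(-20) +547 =9239 / 17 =543.47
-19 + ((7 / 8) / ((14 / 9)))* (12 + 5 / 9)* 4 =37 / 4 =9.25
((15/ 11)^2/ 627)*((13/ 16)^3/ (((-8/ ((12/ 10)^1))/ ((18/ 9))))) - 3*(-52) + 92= 51377438159/ 207167488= 248.00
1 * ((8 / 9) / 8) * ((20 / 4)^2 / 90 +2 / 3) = 0.10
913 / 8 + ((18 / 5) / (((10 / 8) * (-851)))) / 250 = 2428009087 / 21275000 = 114.12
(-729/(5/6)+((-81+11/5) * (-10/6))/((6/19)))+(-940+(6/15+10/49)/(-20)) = -15423328/11025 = -1398.94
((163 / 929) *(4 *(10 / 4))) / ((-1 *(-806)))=0.00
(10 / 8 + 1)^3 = 729 / 64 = 11.39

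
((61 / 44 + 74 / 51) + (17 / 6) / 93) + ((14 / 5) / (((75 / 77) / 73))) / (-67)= -461924041 / 1747795500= -0.26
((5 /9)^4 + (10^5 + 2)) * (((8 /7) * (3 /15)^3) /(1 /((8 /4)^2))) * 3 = 20995639904 /1913625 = 10971.66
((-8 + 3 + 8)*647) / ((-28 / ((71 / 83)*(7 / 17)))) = -137811 / 5644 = -24.42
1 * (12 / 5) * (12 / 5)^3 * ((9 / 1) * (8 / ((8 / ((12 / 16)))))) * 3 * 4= 1679616 / 625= 2687.39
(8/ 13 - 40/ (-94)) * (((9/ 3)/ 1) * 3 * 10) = 57240/ 611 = 93.68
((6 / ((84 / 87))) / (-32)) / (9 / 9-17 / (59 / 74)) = 0.01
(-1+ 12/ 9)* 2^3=8/ 3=2.67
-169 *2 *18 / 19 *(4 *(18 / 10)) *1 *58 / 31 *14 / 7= -25406784 / 2945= -8627.09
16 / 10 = 8 / 5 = 1.60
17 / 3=5.67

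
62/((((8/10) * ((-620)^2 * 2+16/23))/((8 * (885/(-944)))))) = -53475/70729664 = -0.00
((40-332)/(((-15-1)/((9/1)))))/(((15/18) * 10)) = 19.71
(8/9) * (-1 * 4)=-3.56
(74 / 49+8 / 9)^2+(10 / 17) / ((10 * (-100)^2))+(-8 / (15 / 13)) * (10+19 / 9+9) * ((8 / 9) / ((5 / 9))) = -7552529557519 / 33061770000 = -228.44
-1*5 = -5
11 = 11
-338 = -338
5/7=0.71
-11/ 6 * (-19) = 209/ 6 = 34.83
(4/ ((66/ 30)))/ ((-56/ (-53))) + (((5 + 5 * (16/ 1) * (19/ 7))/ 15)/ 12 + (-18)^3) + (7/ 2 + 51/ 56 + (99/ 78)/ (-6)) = -5824.85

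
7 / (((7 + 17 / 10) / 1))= 70 / 87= 0.80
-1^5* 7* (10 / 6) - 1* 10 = -65 / 3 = -21.67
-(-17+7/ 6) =15.83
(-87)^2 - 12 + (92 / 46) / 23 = 7557.09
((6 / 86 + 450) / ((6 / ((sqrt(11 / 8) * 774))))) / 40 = 58059 * sqrt(22) / 160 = 1702.01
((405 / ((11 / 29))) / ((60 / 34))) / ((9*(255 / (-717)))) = -20793 / 110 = -189.03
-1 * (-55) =55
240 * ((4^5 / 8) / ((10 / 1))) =3072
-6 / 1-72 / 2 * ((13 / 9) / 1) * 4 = -214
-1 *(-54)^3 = 157464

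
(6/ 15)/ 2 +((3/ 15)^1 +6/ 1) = 32/ 5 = 6.40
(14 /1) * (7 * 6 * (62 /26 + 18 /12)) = 29694 /13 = 2284.15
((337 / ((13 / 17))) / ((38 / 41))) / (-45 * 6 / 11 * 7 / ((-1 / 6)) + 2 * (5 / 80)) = 10335116 / 22410557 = 0.46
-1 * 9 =-9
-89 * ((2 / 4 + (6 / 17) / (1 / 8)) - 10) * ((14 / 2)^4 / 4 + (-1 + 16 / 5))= 243425947 / 680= 357979.33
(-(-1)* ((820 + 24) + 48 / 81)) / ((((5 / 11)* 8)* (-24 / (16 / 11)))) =-5701 / 405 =-14.08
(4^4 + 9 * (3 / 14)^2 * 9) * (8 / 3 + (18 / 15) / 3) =234163 / 294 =796.47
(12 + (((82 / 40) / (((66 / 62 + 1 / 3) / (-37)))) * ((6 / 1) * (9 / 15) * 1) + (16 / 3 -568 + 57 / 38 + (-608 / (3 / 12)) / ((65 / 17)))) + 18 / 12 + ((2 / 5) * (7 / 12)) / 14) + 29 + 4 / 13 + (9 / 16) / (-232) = -8141687137 / 6032000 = -1349.75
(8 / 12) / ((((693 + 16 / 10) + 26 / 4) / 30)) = 200 / 7011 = 0.03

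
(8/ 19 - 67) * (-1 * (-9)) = -11385/ 19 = -599.21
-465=-465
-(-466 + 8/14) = 3258/7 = 465.43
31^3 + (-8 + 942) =30725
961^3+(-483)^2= 887736970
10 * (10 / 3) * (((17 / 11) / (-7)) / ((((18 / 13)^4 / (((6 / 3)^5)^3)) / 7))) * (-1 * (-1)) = -99437977600 / 216513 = -459270.24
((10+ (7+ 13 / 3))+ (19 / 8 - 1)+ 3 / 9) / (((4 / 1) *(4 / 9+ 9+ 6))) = 1659 / 4448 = 0.37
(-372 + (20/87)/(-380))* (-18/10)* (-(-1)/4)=1844751/11020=167.40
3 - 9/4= 0.75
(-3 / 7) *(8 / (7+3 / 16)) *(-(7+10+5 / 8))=8.41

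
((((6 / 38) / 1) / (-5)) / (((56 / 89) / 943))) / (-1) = 47.33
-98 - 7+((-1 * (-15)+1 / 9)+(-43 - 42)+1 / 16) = -25175 / 144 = -174.83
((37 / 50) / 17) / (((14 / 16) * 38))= 74 / 56525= 0.00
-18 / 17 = -1.06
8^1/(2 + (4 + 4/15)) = 60/47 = 1.28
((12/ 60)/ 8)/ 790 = 1/ 31600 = 0.00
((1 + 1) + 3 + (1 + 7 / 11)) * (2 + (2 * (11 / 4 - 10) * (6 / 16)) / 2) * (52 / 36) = -21827 / 3168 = -6.89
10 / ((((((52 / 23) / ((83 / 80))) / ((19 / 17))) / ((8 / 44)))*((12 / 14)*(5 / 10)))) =253897 / 116688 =2.18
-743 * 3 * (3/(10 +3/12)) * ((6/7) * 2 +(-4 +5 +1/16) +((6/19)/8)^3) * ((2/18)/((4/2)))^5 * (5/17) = -31699296275/112416903793152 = -0.00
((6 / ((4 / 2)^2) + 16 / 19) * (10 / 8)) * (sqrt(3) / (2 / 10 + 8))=2225 * sqrt(3) / 6232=0.62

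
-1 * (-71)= 71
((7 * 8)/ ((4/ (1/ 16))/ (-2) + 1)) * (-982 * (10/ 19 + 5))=5774160/ 589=9803.33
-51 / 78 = -17 / 26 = -0.65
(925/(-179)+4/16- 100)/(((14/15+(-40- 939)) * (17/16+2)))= 4507260/128679341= 0.04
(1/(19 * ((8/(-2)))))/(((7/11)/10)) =-55/266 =-0.21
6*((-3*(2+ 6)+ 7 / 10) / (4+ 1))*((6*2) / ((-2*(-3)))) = -1398 / 25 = -55.92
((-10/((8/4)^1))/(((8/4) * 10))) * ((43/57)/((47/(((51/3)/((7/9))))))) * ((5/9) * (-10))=18275/37506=0.49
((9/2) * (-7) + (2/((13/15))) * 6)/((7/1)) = -459/182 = -2.52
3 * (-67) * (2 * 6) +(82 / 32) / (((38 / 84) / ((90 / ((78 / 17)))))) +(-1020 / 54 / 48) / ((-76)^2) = -37318140961 / 16219008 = -2300.89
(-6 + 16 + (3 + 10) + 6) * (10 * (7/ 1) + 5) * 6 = 13050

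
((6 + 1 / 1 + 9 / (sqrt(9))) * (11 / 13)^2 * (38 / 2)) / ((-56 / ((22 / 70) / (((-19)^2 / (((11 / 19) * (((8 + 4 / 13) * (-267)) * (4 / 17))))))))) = 422187876 / 660666461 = 0.64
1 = 1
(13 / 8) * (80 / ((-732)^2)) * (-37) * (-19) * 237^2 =285182495 / 29768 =9580.17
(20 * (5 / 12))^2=625 / 9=69.44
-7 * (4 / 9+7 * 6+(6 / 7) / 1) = -2728 / 9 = -303.11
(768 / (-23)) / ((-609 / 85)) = 21760 / 4669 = 4.66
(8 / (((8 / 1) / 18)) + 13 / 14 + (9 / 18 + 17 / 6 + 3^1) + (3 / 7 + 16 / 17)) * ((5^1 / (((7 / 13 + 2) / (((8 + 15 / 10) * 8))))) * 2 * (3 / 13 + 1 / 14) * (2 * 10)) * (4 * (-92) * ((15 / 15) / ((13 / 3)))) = -132952880000 / 32487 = -4092494.84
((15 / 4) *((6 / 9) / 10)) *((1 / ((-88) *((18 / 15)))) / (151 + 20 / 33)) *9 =-0.00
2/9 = 0.22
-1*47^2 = -2209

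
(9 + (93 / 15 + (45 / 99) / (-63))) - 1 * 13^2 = -532942 / 3465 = -153.81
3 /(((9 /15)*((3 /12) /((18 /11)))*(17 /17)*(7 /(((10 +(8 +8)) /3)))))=3120 /77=40.52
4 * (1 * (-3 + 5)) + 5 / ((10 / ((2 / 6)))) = 49 / 6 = 8.17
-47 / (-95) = 47 / 95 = 0.49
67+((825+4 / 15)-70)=12334 / 15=822.27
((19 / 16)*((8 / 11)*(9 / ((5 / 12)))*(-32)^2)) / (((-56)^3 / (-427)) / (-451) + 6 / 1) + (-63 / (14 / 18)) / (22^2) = 635853425463 / 169373380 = 3754.15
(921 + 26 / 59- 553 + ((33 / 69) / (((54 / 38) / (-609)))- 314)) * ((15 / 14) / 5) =-1838309 / 56994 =-32.25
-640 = -640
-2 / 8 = -1 / 4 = -0.25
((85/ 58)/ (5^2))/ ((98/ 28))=17/ 1015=0.02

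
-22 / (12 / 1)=-11 / 6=-1.83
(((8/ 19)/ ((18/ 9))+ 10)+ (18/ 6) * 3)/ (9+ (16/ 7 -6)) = 2555/ 703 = 3.63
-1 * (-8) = 8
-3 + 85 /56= -83 /56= -1.48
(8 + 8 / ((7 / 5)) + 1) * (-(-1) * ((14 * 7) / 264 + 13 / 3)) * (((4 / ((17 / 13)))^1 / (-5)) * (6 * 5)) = -1663038 / 1309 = -1270.46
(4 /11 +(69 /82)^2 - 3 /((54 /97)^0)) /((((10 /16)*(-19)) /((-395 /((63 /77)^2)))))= -247882250 /2587059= -95.82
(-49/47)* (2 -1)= -49/47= -1.04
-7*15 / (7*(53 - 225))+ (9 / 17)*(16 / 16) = 1803 / 2924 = 0.62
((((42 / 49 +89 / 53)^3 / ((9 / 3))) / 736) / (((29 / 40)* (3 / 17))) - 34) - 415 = -550478715339883 / 1226168241732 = -448.94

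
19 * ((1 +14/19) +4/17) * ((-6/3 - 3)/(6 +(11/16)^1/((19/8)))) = -121030/4063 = -29.79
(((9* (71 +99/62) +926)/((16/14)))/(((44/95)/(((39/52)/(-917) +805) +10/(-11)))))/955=60360963490073/24026565376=2512.26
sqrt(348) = 2 * sqrt(87) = 18.65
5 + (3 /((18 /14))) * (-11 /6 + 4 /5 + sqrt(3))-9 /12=331 /180 + 7 * sqrt(3) /3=5.88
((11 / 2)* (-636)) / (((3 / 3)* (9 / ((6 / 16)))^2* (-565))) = 583 / 54240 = 0.01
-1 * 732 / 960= -61 / 80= -0.76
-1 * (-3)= 3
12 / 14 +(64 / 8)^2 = 454 / 7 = 64.86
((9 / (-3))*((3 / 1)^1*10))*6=-540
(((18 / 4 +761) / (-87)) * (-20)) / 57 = 15310 / 4959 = 3.09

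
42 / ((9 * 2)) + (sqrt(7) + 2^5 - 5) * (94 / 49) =94 * sqrt(7) / 49 + 7957 / 147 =59.20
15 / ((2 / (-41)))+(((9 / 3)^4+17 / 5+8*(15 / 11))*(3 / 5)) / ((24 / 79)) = -119.26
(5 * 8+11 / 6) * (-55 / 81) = -13805 / 486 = -28.41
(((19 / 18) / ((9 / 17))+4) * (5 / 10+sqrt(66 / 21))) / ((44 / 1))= 971 / 14256+971 * sqrt(154) / 49896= 0.31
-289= -289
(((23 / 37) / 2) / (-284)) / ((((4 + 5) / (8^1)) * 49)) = -23 / 1158507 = -0.00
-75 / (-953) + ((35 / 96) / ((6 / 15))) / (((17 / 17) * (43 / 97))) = 2.13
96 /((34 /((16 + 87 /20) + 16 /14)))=2124 /35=60.69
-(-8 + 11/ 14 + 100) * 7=-1299/ 2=-649.50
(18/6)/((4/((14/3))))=7/2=3.50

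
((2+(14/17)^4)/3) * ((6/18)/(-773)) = -0.00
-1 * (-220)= 220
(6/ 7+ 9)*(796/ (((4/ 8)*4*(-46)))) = -597/ 7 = -85.29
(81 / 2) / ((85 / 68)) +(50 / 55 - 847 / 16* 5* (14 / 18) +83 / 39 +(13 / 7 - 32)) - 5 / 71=-10267180207 / 51171120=-200.64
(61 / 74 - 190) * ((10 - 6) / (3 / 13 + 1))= -181987 / 296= -614.82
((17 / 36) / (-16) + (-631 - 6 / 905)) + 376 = -132945241 / 521280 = -255.04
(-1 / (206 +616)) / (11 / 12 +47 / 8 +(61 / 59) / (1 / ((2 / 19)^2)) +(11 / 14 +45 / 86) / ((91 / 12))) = -2333603636 / 13381007828767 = -0.00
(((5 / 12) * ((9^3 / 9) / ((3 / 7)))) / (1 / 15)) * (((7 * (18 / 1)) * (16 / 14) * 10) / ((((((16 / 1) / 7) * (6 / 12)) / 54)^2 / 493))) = 3744422569125 / 2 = 1872211284562.50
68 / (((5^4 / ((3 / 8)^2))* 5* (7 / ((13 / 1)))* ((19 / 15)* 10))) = 5967 / 13300000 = 0.00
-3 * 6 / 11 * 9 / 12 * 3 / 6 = -27 / 44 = -0.61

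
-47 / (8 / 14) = -329 / 4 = -82.25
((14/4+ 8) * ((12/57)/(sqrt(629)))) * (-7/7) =-46 * sqrt(629)/11951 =-0.10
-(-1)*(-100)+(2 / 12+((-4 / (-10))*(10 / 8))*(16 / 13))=-7739 / 78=-99.22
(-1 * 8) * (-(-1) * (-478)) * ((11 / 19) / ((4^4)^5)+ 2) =7648.00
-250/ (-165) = 50/ 33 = 1.52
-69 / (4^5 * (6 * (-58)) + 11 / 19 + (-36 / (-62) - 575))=13547 / 70076440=0.00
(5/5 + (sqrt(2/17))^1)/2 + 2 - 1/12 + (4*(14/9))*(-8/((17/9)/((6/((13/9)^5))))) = -22.56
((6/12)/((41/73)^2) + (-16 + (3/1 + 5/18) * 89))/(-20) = -2097691/151290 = -13.87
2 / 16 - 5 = -39 / 8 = -4.88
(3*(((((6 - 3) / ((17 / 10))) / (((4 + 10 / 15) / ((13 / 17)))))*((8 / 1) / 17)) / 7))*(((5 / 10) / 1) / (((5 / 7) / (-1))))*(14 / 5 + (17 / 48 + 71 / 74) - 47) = 1.75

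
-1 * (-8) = 8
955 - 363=592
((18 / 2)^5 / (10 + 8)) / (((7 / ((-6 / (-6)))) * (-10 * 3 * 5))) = -2187 / 700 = -3.12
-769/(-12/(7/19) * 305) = 5383/69540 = 0.08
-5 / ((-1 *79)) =5 / 79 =0.06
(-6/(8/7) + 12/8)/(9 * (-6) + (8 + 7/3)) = 45/524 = 0.09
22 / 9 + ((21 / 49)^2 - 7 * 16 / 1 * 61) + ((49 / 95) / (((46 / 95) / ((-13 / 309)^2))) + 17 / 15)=-7347666566879 / 1076070870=-6828.24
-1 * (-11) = 11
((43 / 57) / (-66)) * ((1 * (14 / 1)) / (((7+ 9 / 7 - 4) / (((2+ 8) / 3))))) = -0.12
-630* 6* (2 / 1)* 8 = -60480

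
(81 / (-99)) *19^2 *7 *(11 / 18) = -2527 / 2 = -1263.50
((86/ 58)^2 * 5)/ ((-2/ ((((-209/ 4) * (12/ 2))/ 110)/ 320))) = 105393/ 2152960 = 0.05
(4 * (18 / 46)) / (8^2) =9 / 368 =0.02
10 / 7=1.43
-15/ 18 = -5/ 6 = -0.83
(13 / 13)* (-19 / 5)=-3.80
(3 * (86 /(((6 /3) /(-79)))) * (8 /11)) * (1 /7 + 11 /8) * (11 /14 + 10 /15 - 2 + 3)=-27588.81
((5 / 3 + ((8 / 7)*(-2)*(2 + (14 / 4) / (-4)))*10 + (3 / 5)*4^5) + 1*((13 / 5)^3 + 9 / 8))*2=12790121 / 10500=1218.11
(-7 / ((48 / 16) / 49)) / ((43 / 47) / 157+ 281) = -2530997 / 6220626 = -0.41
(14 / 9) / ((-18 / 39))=-3.37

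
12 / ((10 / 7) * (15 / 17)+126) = 119 / 1262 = 0.09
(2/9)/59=2/531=0.00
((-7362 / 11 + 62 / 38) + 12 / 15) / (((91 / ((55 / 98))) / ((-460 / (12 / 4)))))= 53425090 / 84721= 630.60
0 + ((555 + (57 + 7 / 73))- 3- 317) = 21323 / 73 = 292.10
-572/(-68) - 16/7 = 729/119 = 6.13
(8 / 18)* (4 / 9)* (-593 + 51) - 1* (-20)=-87.06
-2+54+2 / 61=3174 / 61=52.03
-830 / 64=-415 / 32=-12.97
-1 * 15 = -15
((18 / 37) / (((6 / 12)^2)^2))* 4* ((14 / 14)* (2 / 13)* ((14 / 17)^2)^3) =17348050944 / 11610170689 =1.49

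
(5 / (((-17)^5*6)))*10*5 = -125 / 4259571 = -0.00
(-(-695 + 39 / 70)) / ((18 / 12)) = 48611 / 105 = 462.96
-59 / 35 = -1.69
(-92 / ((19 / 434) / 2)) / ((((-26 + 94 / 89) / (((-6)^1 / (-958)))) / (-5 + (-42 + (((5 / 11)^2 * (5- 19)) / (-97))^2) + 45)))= -489315116191048 / 231939679087765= -2.11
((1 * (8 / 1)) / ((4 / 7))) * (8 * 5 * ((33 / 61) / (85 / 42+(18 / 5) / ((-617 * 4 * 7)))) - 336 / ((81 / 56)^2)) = -36705089017072 / 17489524293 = -2098.69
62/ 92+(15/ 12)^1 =177/ 92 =1.92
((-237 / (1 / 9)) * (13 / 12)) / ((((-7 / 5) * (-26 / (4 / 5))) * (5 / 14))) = -711 / 5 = -142.20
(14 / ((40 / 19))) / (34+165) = 133 / 3980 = 0.03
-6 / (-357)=2 / 119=0.02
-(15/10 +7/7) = -5/2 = -2.50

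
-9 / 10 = -0.90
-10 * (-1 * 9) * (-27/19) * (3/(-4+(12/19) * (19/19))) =113.91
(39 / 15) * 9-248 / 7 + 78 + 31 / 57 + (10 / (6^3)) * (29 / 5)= 4796413 / 71820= 66.78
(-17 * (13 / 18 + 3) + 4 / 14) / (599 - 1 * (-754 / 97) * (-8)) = -769889 / 6560946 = -0.12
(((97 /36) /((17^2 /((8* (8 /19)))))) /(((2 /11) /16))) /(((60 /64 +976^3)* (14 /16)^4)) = 8950644736 /1765044053265414789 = 0.00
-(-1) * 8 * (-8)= -64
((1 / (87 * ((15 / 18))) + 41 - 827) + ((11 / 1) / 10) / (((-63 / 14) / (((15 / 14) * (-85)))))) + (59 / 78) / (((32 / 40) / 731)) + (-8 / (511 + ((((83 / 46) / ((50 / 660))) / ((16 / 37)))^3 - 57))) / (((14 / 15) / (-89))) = -263497000038396500549 / 3631942757121792360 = -72.55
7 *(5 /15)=7 /3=2.33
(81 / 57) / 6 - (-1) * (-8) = -7.76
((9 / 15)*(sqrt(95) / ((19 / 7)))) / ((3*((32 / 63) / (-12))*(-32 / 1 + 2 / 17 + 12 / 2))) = 22491*sqrt(95) / 334400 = 0.66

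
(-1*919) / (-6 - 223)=919 / 229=4.01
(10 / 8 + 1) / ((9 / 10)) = 5 / 2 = 2.50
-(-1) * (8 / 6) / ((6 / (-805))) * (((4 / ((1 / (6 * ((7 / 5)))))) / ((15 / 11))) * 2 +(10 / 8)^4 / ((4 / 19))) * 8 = -83636441 / 960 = -87121.29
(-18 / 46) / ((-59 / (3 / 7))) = 27 / 9499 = 0.00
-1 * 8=-8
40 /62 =20 /31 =0.65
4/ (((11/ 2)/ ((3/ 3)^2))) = 8/ 11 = 0.73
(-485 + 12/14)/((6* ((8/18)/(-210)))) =152505/4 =38126.25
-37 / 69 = -0.54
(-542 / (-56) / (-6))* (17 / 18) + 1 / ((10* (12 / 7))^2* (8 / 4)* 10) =-1.52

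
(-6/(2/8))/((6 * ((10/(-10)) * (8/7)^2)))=49/16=3.06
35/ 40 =7/ 8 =0.88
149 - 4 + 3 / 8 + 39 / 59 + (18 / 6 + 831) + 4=464465 / 472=984.04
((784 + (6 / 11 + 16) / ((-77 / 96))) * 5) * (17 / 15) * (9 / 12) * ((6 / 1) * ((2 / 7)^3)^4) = 9647652864 / 1674795751321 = 0.01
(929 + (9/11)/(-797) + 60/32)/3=310.29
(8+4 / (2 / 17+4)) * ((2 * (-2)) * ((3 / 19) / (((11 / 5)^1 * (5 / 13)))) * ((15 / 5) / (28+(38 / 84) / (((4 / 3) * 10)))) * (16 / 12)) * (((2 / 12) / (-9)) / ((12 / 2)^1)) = 261248 / 88589457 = 0.00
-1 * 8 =-8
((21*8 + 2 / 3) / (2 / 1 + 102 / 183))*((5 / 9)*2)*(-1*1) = -77165 / 1053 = -73.28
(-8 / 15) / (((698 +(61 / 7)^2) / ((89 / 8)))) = -0.01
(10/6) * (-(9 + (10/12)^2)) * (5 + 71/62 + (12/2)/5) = -88297/744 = -118.68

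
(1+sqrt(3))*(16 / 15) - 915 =-13709 / 15+16*sqrt(3) / 15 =-912.09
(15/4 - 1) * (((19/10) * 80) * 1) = 418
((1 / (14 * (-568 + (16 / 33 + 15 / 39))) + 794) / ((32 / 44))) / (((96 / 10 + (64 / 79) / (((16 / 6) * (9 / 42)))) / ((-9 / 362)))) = -105759912626775 / 42929497382912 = -2.46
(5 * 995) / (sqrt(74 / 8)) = 9950 * sqrt(37) / 37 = 1635.77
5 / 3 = 1.67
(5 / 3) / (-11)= -5 / 33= -0.15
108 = 108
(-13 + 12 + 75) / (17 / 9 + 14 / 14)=25.62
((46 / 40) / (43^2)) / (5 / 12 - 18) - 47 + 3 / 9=-273097507 / 5852085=-46.67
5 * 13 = 65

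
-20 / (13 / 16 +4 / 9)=-2880 / 181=-15.91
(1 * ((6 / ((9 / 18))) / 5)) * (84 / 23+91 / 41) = 66444 / 4715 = 14.09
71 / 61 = 1.16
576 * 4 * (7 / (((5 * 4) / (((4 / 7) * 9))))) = 20736 / 5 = 4147.20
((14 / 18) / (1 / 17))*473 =56287 / 9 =6254.11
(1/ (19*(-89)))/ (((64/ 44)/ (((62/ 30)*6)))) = -341/ 67640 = -0.01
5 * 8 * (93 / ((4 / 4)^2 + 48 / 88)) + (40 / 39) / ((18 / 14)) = 14367680 / 5967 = 2407.86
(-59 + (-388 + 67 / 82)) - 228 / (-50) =-905327 / 2050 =-441.62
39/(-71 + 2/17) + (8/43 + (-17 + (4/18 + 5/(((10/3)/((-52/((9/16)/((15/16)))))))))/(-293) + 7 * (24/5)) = 921932974/27327231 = 33.74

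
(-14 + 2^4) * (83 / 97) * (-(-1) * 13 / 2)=1079 / 97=11.12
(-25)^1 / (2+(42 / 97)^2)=-235225 / 20582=-11.43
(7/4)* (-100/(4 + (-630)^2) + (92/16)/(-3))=-7988743/2381424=-3.35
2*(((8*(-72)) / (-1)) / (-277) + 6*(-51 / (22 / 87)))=-7386966 / 3047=-2424.34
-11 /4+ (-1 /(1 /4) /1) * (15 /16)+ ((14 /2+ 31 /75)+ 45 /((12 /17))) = 19399 /300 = 64.66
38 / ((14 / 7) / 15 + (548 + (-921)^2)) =570 / 12731837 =0.00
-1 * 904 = -904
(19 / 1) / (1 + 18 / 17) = 323 / 35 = 9.23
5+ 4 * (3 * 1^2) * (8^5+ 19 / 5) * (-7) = -2752826.20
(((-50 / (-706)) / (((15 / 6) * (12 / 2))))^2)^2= 625 / 1257719633361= 0.00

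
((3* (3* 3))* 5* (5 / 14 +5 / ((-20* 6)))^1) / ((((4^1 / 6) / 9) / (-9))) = -579555 / 112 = -5174.60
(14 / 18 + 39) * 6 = 238.67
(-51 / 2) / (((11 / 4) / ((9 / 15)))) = -306 / 55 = -5.56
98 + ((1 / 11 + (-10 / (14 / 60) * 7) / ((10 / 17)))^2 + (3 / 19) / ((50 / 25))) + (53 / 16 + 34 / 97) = 928081479135 / 3568048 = 260109.02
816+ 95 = 911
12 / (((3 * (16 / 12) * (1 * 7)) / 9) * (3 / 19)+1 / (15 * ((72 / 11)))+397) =246240 / 8156729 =0.03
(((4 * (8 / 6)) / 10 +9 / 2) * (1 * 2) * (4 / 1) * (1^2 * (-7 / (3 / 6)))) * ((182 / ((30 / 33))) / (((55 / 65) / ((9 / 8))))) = -3751293 / 25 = -150051.72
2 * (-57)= -114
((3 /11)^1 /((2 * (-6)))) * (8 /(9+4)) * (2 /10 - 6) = 58 /715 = 0.08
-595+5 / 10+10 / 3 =-3547 / 6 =-591.17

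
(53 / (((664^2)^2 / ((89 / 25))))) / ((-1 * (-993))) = 4717 / 4825713945907200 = 0.00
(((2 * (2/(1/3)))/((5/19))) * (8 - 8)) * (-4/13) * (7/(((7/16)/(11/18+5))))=0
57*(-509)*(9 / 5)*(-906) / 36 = 13142889 / 10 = 1314288.90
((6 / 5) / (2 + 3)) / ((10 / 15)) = 9 / 25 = 0.36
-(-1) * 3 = 3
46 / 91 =0.51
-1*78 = -78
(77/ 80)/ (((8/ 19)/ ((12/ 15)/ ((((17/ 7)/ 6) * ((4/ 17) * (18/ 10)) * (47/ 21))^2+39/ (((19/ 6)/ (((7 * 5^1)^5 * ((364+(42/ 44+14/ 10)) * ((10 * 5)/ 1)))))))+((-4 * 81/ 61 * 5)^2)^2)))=3941606898648544377772254631694413/ 3466316696833884025806578752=1137116.79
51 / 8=6.38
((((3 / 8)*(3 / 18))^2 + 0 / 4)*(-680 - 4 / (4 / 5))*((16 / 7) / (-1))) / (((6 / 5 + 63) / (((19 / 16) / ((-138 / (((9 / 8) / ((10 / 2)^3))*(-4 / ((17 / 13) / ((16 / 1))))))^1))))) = 33839 / 93714880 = 0.00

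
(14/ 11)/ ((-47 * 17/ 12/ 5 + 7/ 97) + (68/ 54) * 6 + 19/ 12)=-61110/ 197131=-0.31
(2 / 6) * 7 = 7 / 3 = 2.33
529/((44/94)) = 1130.14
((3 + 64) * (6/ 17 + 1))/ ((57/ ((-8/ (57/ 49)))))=-604072/ 55233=-10.94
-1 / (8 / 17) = -17 / 8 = -2.12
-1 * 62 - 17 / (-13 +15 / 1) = -141 / 2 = -70.50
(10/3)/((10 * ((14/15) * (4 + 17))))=5/294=0.02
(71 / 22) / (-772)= -71 / 16984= -0.00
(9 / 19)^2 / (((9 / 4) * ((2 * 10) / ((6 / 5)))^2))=81 / 225625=0.00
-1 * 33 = -33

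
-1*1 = -1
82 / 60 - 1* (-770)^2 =-17786959 / 30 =-592898.63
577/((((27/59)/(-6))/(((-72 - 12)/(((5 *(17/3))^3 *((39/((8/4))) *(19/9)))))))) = 102946032/151688875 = 0.68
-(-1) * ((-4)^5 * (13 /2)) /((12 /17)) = -28288 /3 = -9429.33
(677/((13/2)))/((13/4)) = 5416/169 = 32.05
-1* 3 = -3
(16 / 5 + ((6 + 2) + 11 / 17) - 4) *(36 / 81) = 2668 / 765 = 3.49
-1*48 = -48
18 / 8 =9 / 4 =2.25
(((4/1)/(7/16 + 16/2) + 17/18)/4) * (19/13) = 7277/14040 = 0.52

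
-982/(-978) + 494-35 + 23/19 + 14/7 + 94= 5177081/9291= 557.21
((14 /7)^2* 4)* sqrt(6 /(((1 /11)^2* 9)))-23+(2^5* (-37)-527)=-1734+176* sqrt(6) /3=-1590.30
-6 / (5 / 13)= -78 / 5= -15.60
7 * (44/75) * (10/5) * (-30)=-1232/5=-246.40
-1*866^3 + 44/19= -12339775980/19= -649461893.68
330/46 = 7.17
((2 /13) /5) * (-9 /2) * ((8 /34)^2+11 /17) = -1827 /18785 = -0.10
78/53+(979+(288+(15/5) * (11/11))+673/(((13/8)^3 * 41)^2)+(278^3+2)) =9239826707624447886/430034894237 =21486225.49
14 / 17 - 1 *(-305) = 5199 / 17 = 305.82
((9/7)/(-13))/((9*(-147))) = 1/13377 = 0.00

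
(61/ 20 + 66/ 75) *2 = 393/ 50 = 7.86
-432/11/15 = -144/55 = -2.62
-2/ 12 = -1/ 6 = -0.17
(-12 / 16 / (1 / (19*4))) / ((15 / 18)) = -342 / 5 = -68.40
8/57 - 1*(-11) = 635/57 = 11.14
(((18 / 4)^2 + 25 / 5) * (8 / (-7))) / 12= -101 / 42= -2.40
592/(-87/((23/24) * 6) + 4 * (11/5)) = -8510/91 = -93.52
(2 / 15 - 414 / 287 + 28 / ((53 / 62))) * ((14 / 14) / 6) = 3587386 / 684495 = 5.24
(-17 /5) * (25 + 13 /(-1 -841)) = -357629 /4210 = -84.95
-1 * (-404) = 404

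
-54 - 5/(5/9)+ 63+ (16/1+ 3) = 19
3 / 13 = 0.23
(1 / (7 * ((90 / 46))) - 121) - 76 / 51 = -655544 / 5355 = -122.42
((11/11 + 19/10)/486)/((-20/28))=-0.01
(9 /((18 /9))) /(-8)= -0.56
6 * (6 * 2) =72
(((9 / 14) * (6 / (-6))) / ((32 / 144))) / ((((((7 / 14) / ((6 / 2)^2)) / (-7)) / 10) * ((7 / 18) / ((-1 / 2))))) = -32805 / 7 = -4686.43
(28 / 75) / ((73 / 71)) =1988 / 5475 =0.36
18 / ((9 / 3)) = 6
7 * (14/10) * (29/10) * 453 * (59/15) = 12659689/250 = 50638.76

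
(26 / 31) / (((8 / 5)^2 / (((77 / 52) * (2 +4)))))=5775 / 1984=2.91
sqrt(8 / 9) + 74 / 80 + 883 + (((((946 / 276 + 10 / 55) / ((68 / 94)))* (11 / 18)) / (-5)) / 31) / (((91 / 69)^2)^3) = 2* sqrt(2) / 3 + 5290570978086061403 / 5985341916512140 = 884.86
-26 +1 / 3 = -77 / 3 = -25.67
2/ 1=2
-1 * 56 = -56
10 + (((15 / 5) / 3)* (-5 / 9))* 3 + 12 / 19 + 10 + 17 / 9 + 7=4763 / 171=27.85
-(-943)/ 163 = 943/ 163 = 5.79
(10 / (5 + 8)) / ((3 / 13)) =10 / 3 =3.33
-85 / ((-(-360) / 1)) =-17 / 72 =-0.24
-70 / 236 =-35 / 118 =-0.30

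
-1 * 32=-32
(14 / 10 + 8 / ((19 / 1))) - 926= -924.18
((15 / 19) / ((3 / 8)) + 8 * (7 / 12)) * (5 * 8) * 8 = 123520 / 57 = 2167.02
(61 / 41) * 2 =122 / 41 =2.98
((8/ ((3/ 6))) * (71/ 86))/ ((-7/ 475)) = -269800/ 301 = -896.35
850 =850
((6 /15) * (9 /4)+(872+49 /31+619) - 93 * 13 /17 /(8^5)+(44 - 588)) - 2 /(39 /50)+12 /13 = 3191751162763 /3367403520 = 947.84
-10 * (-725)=7250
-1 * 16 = -16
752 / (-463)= -752 / 463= -1.62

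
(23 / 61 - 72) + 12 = -3637 / 61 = -59.62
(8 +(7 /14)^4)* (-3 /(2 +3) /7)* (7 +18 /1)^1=-1935 /112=-17.28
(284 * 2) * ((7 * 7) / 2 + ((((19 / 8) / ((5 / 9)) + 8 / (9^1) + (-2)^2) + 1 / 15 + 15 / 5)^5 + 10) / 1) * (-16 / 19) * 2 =-117505047150828939253 / 448772400000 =-261836617.29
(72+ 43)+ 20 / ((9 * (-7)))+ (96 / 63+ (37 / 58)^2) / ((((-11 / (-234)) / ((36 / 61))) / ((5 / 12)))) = 1267489165 / 10157598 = 124.78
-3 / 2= -1.50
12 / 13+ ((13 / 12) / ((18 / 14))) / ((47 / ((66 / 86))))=886085 / 945828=0.94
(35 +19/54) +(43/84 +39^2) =1176989/756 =1556.86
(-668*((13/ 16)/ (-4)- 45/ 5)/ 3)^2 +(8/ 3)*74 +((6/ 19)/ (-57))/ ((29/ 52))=101295263455709/ 24120576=4199537.50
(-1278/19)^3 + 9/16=-33397329501/109744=-304320.32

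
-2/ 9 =-0.22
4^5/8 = 128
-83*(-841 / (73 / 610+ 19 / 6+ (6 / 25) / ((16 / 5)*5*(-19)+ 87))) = 21247.50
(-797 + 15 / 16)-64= -13761 / 16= -860.06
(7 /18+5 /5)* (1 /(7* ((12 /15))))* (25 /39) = 3125 /19656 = 0.16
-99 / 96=-33 / 32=-1.03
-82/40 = -41/20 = -2.05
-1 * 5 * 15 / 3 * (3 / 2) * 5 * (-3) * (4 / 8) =1125 / 4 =281.25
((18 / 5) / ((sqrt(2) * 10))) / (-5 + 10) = 9 * sqrt(2) / 250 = 0.05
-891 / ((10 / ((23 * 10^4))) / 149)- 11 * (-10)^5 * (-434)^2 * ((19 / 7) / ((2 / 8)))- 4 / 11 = 24711008772996 / 11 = 2246455342999.64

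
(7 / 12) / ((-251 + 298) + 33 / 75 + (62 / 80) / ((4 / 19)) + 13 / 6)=1400 / 127891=0.01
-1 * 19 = -19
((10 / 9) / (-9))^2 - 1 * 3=-19583 / 6561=-2.98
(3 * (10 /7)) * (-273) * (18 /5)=-4212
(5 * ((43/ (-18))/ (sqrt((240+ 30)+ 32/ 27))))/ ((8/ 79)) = -7.16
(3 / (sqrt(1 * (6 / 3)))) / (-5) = -3 * sqrt(2) / 10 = -0.42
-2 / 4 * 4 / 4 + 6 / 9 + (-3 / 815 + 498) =2436017 / 4890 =498.16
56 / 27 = 2.07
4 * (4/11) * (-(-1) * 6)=96/11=8.73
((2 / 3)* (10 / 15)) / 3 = 4 / 27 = 0.15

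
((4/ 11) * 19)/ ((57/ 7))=28/ 33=0.85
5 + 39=44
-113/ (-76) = 113/ 76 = 1.49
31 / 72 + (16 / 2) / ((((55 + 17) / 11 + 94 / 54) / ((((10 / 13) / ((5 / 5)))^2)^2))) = 3889667251 / 5060780712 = 0.77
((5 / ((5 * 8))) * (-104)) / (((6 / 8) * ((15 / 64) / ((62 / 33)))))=-206336 / 1485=-138.95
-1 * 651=-651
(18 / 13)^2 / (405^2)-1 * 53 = -18137921 / 342225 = -53.00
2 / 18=1 / 9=0.11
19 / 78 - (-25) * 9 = 17569 / 78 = 225.24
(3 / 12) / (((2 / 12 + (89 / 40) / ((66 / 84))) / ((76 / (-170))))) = -1254 / 33643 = -0.04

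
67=67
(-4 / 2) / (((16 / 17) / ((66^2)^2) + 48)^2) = -812904181343298 / 936465618842902369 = -0.00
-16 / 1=-16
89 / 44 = 2.02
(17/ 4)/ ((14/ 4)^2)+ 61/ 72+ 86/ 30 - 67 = -1110247/ 17640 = -62.94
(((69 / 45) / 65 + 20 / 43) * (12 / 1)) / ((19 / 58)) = 4753448 / 265525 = 17.90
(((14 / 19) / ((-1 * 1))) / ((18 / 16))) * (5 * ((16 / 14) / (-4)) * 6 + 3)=208 / 57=3.65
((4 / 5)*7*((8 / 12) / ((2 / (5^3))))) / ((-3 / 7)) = -4900 / 9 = -544.44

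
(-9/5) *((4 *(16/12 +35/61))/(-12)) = 349/305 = 1.14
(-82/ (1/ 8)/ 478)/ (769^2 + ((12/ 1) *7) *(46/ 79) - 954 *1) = -25912/ 11148398063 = -0.00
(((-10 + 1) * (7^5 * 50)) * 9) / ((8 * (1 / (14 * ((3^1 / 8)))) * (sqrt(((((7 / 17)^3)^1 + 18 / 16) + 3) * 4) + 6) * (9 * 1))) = -1170469312425 / 755452 + 1350022275 * sqrt(5605682) / 3021808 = -491600.10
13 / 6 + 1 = 19 / 6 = 3.17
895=895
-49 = -49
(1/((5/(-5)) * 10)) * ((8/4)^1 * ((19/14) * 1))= -19/70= -0.27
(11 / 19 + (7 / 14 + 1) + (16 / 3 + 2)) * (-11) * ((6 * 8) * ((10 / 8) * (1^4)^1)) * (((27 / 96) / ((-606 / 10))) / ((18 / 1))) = 295075 / 184224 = 1.60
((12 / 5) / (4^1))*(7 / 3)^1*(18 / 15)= 42 / 25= 1.68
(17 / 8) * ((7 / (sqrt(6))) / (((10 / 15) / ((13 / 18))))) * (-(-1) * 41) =63427 * sqrt(6) / 576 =269.73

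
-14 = -14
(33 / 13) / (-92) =-33 / 1196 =-0.03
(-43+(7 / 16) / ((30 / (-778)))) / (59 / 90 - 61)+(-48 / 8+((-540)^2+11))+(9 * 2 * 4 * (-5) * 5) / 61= 772773076909 / 2650328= 291576.39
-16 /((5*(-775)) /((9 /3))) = 48 /3875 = 0.01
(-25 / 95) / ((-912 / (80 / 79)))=25 / 85557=0.00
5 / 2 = 2.50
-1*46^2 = -2116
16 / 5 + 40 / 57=1112 / 285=3.90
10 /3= 3.33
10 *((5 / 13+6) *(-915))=-759450 / 13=-58419.23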